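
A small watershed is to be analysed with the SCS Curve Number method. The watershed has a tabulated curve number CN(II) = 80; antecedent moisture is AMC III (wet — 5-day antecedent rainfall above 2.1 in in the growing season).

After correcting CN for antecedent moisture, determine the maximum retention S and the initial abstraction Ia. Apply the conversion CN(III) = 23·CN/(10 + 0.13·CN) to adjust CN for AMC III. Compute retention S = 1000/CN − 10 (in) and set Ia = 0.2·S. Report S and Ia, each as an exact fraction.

S = 25/23 in ≈ 1.087 in; Ia = 5/23 in ≈ 0.217 in

Adjust CN=80 to AMC III: 23·80/(10 + 0.13·80) → 1840 ÷ (102/5) = 4600/51 ≈ 90.196
S = 1000/(4600/51) − 10 = 25/23 in ≈ 1.087 in
Ia = 0.2·(25/23) = 5/23 in ≈ 0.217 in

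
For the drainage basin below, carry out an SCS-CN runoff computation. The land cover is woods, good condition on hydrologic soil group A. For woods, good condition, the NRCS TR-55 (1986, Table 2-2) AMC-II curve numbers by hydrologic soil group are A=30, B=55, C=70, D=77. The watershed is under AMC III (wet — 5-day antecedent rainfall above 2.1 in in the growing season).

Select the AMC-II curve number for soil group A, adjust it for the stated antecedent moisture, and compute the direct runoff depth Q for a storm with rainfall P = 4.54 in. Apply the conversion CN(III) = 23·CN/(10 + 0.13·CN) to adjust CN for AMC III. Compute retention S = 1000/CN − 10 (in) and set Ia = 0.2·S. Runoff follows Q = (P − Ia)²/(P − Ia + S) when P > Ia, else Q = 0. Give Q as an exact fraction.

Q = 75047569/150637350 in ≈ 0.498 in

NRCS table: woods, good condition, soil group A → CN(II) = 30
Adjust CN=30 to AMC III: 23·30/(10 + 0.13·30) → 690 ÷ (139/10) = 6900/139 ≈ 49.640
S = 1000/(6900/139) − 10 = 700/69 in ≈ 10.145 in
Ia = 0.2S: 0.2·10.145 = 2.029 in (exactly 140/69)
P − Ia = 4.540 − 2.029 = 8663/3450 ≈ 2.511 in (> 0, runoff occurs)
Q: (8663/3450)² ÷ (43663/3450) = 75047569/150637350 in (≈ 0.498 in)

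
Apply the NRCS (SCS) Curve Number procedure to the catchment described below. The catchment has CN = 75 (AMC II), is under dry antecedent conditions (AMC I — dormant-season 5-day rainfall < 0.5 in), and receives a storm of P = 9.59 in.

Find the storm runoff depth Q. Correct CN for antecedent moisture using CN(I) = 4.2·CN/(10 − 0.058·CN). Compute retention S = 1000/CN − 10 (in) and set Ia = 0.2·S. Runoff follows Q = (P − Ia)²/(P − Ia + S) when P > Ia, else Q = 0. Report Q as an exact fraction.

Q = 2541873889/632627100 in ≈ 4.018 in

Adjust CN=75 to AMC I: 4.2·75/(10 − 0.058·75) → 315 ÷ (113/20) = 6300/113 ≈ 55.752
Retention S: 1000/CN − 10 with CN=55.752 → S = 500/63 ≈ 7.937 in
Initial abstraction Ia = S/5 = (500/63)/5 = 100/63 ≈ 1.587 in
Excess rainfall: 9.590 − 1.587 = 8.003 in; P > Ia so Q > 0
Runoff Q = (P−Ia)²/(P−Ia+S) = (8.003)²/(8.003+7.937) = 2541873889/632627100 ≈ 4.018 in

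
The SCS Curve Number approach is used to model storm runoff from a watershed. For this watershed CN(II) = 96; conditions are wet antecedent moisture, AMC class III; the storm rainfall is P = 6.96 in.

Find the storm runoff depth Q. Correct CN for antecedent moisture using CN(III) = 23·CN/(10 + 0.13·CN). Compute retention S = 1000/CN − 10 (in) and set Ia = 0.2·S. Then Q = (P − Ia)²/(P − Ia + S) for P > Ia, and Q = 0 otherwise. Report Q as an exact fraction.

Q = 570588769/84566400 in ≈ 6.747 in

Wet (AMC III): CN(III) = 23·96/(10 + 0.13·96) = 2208/(562/25) = 27600/281 ≈ 98.221
Max retention: S = 1000/(27600/281) − 10 = 25/138 in (≈ 0.181 in)
Initial abstraction Ia = S/5 = (25/138)/5 = 5/138 ≈ 0.036 in
P − Ia = 6.960 − 0.036 = 23887/3450 ≈ 6.924 in (> 0, runoff occurs)
Q: (23887/3450)² ÷ (12256/1725) = 570588769/84566400 in (≈ 6.747 in)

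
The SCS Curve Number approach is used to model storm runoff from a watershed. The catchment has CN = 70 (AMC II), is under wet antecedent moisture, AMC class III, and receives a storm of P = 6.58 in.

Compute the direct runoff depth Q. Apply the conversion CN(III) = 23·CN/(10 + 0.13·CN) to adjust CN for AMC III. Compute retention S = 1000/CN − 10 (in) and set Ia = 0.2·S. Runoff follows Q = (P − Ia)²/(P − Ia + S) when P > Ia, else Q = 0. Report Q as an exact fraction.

Q = 2496900961/523000450 in ≈ 4.774 in

Adjust CN=70 to AMC III: 23·70/(10 + 0.13·70) → 1610 ÷ (191/10) = 16100/191 ≈ 84.293
Max retention: S = 1000/(16100/191) − 10 = 300/161 in (≈ 1.863 in)
Ia = 0.2S: 0.2·1.863 = 0.373 in (exactly 60/161)
P − Ia = 6.580 − 0.373 = 49969/8050 ≈ 6.207 in (> 0, runoff occurs)
Q = (49969/8050)²/((49969/8050) + 300/161) = (2496900961/64802500)/(64969/8050) = 2496900961/523000450 in ≈ 4.774 in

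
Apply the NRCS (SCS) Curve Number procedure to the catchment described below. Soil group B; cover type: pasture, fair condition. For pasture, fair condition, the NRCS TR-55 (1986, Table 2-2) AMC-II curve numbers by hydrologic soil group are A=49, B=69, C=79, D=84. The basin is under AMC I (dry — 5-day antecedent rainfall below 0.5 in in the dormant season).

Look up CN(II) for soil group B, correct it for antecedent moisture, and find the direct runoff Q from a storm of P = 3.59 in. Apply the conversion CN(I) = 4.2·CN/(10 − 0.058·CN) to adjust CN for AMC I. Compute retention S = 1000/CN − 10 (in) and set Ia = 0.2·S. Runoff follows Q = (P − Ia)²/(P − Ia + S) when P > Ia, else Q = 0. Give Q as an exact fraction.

NRCS table: pasture, fair condition, soil group B → CN(II) = 69
Adjust CN=69 to AMC I: 4.2·69/(10 − 0.058·69) → (1449/5) ÷ (2999/500) = 144900/2999 ≈ 48.316
S = 1000/(144900/2999) − 10 = 15500/1449 in ≈ 10.697 in
Initial abstraction Ia = S/5 = (15500/1449)/5 = 3100/1449 ≈ 2.139 in
Since P=3.590 > Ia=2.139: effective rainfall P−Ia = 210191/144900 in
Q: (210191/144900)² ÷ (1760191/144900) = 44180256481/255051675900 in (≈ 0.173 in)

Q = 44180256481/255051675900 in ≈ 0.173 in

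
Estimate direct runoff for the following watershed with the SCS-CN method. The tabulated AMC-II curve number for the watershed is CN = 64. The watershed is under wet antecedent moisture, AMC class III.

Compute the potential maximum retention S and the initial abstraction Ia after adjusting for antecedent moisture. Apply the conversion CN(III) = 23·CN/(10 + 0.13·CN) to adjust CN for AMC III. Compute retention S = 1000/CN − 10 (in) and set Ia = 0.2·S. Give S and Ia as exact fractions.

S = 225/92 in ≈ 2.446 in; Ia = 45/92 in ≈ 0.489 in

CN(III) from CN(II)=64: (23·64)/(10 + 0.13·64) = 18400/229 ≈ 80.349
S = 1000/(18400/229) − 10 = 225/92 in ≈ 2.446 in
Ia = 0.2·(225/92) = 45/92 in ≈ 0.489 in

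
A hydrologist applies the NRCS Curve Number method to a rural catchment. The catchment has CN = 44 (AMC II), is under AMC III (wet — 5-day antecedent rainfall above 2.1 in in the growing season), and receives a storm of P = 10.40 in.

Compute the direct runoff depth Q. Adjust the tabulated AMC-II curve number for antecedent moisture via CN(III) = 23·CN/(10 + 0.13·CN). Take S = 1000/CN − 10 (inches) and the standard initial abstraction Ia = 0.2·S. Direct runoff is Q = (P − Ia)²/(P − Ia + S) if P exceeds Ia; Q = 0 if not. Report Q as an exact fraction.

Adjust CN=44 to AMC III: 23·44/(10 + 0.13·44) → 1012 ÷ (393/25) = 25300/393 ≈ 64.377
Retention S: 1000/CN − 10 with CN=64.377 → S = 1400/253 ≈ 5.534 in
Ia = 0.2S: 0.2·5.534 = 1.107 in (exactly 280/253)
Since P=10.400 > Ia=1.107: effective rainfall P−Ia = 11756/1265 in
Runoff Q = (P−Ia)²/(P−Ia+S) = (9.293)²/(9.293+5.534) = 34550884/5931585 ≈ 5.825 in

Q = 34550884/5931585 in ≈ 5.825 in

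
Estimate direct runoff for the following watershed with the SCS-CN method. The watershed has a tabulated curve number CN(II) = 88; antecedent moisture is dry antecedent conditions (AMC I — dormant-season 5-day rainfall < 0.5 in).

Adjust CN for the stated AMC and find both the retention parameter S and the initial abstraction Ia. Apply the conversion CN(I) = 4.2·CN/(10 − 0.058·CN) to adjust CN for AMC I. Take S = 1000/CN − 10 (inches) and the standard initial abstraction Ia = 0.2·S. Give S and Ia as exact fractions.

CN(I) from CN(II)=88: (4.2·88)/(10 − 0.058·88) = 3850/51 ≈ 75.490
Retention S: 1000/CN − 10 with CN=75.490 → S = 250/77 ≈ 3.247 in
Ia = 0.2·(250/77) = 50/77 in ≈ 0.649 in

S = 250/77 in ≈ 3.247 in; Ia = 50/77 in ≈ 0.649 in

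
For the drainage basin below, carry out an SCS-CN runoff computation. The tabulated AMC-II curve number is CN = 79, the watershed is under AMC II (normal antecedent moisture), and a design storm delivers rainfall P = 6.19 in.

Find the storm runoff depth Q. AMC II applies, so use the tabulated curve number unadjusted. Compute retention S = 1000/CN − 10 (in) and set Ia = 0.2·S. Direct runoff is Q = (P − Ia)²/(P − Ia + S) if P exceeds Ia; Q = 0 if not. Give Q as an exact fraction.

Q = 1998179401/519037900 in ≈ 3.850 in

CN(II) = 79; AMC II needs no correction.
S = 1000/79 − 10 = 210/79 in ≈ 2.658 in
Ia = 0.2S: 0.2·2.658 = 0.532 in (exactly 42/79)
Since P=6.190 > Ia=0.532: effective rainfall P−Ia = 44701/7900 in
Q = (44701/7900)²/((44701/7900) + 210/79) = (1998179401/62410000)/(65701/7900) = 1998179401/519037900 in ≈ 3.850 in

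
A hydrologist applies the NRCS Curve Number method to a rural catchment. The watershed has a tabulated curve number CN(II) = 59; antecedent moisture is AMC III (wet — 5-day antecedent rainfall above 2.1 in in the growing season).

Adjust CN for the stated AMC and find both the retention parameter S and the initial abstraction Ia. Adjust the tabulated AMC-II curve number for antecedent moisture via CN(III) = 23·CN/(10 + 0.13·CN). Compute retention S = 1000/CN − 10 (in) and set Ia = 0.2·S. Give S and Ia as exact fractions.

Adjust CN=59 to AMC III: 23·59/(10 + 0.13·59) → 1357 ÷ (1767/100) = 135700/1767 ≈ 76.797
S = 1000/(135700/1767) − 10 = 4100/1357 in ≈ 3.021 in
Ia = 0.2·(4100/1357) = 820/1357 in ≈ 0.604 in

S = 4100/1357 in ≈ 3.021 in; Ia = 820/1357 in ≈ 0.604 in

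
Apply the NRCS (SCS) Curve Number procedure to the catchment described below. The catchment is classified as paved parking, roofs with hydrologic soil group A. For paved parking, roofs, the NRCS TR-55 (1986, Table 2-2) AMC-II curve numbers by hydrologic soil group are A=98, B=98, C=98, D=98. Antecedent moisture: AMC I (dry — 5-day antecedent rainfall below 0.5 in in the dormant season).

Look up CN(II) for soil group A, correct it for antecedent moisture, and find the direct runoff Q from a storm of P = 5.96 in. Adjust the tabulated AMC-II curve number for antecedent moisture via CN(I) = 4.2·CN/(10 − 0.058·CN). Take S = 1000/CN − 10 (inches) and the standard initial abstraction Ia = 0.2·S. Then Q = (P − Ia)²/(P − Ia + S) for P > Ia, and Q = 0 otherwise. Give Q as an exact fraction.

Q = 22746974041/4201432725 in ≈ 5.414 in

NRCS table: paved parking, roofs, soil group A → CN(II) = 98
CN(I) from CN(II)=98: (4.2·98)/(10 − 0.058·98) = 102900/1079 ≈ 95.366
S = 1000/(102900/1079) − 10 = 500/1029 in ≈ 0.486 in
Initial abstraction Ia = S/5 = (500/1029)/5 = 100/1029 ≈ 0.097 in
Excess rainfall: 5.960 − 0.097 = 5.863 in; P > Ia so Q > 0
Q: (150821/25725)² ÷ (163321/25725) = 22746974041/4201432725 in (≈ 5.414 in)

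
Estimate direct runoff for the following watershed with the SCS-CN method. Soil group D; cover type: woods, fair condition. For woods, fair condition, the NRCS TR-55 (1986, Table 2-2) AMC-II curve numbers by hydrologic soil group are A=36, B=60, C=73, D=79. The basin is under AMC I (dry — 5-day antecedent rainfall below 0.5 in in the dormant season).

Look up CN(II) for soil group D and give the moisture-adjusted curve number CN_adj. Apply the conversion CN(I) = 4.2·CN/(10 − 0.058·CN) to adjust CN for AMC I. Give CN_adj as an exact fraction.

CN_adj = 7900/129 ≈ 61.240

NRCS table: woods, fair condition, soil group D → CN(II) = 79
CN(I) from CN(II)=79: (4.2·79)/(10 − 0.058·79) = 7900/129 ≈ 61.240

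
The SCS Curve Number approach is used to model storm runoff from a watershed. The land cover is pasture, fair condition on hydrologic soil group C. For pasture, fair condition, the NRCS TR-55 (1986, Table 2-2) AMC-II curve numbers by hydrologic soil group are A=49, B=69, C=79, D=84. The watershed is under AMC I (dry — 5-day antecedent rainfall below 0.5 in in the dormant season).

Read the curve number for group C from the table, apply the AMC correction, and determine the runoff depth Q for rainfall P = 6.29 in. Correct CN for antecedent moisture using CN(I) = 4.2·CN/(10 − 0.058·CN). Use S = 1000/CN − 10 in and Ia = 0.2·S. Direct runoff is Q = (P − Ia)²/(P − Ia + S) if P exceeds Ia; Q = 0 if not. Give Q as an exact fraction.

Q = 1575375481/708558900 in ≈ 2.223 in

NRCS table: pasture, fair condition, soil group C → CN(II) = 79
CN(I) from CN(II)=79: (4.2·79)/(10 − 0.058·79) = 7900/129 ≈ 61.240
Max retention: S = 1000/(7900/129) − 10 = 500/79 in (≈ 6.329 in)
Ia = 0.2·(500/79) = 100/79 in ≈ 1.266 in
Since P=6.290 > Ia=1.266: effective rainfall P−Ia = 39691/7900 in
Q: (39691/7900)² ÷ (89691/7900) = 1575375481/708558900 in (≈ 2.223 in)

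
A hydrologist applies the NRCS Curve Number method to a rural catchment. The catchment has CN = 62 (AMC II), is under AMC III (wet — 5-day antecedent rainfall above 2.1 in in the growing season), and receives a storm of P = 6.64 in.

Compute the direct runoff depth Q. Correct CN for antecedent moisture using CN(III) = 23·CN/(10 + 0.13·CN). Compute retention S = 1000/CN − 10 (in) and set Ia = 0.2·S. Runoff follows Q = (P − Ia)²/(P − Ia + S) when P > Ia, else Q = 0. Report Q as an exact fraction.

Adjust CN=62 to AMC III: 23·62/(10 + 0.13·62) → 1426 ÷ (903/50) = 71300/903 ≈ 78.959
Retention S: 1000/CN − 10 with CN=78.959 → S = 1900/713 ≈ 2.665 in
Ia = 0.2·(1900/713) = 380/713 in ≈ 0.533 in
Excess rainfall: 6.640 − 0.533 = 6.107 in; P > Ia so Q > 0
Runoff Q = (P−Ia)²/(P−Ia+S) = (6.107)²/(6.107+2.665) = 5925032082/1393540675 ≈ 4.252 in

Q = 5925032082/1393540675 in ≈ 4.252 in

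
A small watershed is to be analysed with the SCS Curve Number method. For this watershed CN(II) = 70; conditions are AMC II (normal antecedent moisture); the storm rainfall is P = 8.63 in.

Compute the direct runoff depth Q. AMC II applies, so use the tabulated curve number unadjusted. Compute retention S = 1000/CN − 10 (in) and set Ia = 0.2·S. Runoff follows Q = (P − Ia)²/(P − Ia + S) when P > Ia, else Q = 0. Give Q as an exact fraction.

AMC II — tabulated CN = 70 applies directly.
Retention S: 1000/CN − 10 with CN=70.000 → S = 30/7 ≈ 4.286 in
Ia = 0.2·(30/7) = 6/7 in ≈ 0.857 in
Since P=8.630 > Ia=0.857: effective rainfall P−Ia = 5441/700 in
Q: (5441/700)² ÷ (8441/700) = 29604481/5908700 in (≈ 5.010 in)

Q = 29604481/5908700 in ≈ 5.010 in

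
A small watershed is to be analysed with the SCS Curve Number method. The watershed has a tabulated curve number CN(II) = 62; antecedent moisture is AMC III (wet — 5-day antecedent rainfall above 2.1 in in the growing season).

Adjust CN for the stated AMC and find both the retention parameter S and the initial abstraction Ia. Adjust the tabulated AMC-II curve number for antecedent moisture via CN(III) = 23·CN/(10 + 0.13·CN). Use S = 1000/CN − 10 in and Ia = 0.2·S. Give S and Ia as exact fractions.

S = 1900/713 in ≈ 2.665 in; Ia = 380/713 in ≈ 0.533 in

Wet (AMC III): CN(III) = 23·62/(10 + 0.13·62) = 1426/(903/50) = 71300/903 ≈ 78.959
Retention S: 1000/CN − 10 with CN=78.959 → S = 1900/713 ≈ 2.665 in
Ia = 0.2·(1900/713) = 380/713 in ≈ 0.533 in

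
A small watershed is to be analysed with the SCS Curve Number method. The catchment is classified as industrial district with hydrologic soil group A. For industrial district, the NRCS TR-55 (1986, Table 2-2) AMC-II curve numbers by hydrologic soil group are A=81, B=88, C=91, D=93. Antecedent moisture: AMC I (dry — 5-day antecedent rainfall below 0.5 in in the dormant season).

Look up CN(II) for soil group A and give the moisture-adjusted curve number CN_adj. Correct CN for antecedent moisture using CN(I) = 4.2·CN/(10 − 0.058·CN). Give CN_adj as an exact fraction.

NRCS table: industrial district, soil group A → CN(II) = 81
Adjust CN=81 to AMC I: 4.2·81/(10 − 0.058·81) → (1701/5) ÷ (2651/500) = 170100/2651 ≈ 64.164

CN_adj = 170100/2651 ≈ 64.164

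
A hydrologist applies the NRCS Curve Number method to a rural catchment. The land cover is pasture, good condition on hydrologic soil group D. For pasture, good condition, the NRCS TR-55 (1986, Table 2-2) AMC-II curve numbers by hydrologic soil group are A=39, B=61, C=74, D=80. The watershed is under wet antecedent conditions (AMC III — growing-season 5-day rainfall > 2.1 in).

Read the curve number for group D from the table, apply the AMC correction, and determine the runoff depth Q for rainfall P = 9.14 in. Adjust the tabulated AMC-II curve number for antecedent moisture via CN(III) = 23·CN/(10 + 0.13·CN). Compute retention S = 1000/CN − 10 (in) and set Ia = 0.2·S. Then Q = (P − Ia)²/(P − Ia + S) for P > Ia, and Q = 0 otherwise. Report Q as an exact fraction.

Q = 105288121/13237650 in ≈ 7.954 in

NRCS table: pasture, good condition, soil group D → CN(II) = 80
Adjust CN=80 to AMC III: 23·80/(10 + 0.13·80) → 1840 ÷ (102/5) = 4600/51 ≈ 90.196
S = 1000/(4600/51) − 10 = 25/23 in ≈ 1.087 in
Ia = 0.2S: 0.2·1.087 = 0.217 in (exactly 5/23)
P − Ia = 9.140 − 0.217 = 10261/1150 ≈ 8.923 in (> 0, runoff occurs)
Runoff Q = (P−Ia)²/(P−Ia+S) = (8.923)²/(8.923+1.087) = 105288121/13237650 ≈ 7.954 in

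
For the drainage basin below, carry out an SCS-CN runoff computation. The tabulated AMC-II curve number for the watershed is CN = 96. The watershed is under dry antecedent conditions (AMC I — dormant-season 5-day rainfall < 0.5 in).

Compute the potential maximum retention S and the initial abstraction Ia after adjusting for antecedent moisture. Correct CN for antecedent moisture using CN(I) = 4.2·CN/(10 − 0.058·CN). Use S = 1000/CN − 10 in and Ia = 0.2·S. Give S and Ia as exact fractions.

CN(I) from CN(II)=96: (4.2·96)/(10 − 0.058·96) = 25200/277 ≈ 90.975
Max retention: S = 1000/(25200/277) − 10 = 125/126 in (≈ 0.992 in)
Ia = 0.2·(125/126) = 25/126 in ≈ 0.198 in

S = 125/126 in ≈ 0.992 in; Ia = 25/126 in ≈ 0.198 in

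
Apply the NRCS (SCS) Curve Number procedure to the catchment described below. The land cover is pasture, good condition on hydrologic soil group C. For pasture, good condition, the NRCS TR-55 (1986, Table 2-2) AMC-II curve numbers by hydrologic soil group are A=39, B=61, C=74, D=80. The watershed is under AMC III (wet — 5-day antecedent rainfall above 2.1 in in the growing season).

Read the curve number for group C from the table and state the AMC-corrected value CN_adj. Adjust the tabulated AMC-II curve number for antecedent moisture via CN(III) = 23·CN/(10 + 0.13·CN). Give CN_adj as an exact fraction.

CN_adj = 85100/981 ≈ 86.748

NRCS table: pasture, good condition, soil group C → CN(II) = 74
Adjust CN=74 to AMC III: 23·74/(10 + 0.13·74) → 1702 ÷ (981/50) = 85100/981 ≈ 86.748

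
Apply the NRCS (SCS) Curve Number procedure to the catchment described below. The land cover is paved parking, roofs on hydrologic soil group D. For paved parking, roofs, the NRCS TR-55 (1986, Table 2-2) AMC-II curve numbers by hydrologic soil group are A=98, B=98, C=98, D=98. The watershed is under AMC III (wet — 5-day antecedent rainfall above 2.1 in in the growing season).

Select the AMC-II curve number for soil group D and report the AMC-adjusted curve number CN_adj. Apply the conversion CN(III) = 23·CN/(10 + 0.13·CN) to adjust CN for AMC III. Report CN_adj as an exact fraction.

CN_adj = 112700/1137 ≈ 99.120

NRCS table: paved parking, roofs, soil group D → CN(II) = 98
Wet (AMC III): CN(III) = 23·98/(10 + 0.13·98) = 2254/(1137/50) = 112700/1137 ≈ 99.120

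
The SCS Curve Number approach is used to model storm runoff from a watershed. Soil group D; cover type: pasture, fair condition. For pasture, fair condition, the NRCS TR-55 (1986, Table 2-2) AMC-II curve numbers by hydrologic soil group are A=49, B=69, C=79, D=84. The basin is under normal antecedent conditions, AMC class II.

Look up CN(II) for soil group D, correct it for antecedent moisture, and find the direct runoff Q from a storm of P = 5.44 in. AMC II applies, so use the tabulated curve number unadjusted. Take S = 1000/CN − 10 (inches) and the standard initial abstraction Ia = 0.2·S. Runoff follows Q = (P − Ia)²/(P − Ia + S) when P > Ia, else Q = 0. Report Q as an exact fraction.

Q = 881792/239925 in ≈ 3.675 in

NRCS table: pasture, fair condition, soil group D → CN(II) = 84
AMC II — tabulated CN = 84 applies directly.
Retention S: 1000/CN − 10 with CN=84.000 → S = 40/21 ≈ 1.905 in
Initial abstraction Ia = S/5 = (40/21)/5 = 8/21 ≈ 0.381 in
P − Ia = 5.440 − 0.381 = 2656/525 ≈ 5.059 in (> 0, runoff occurs)
Runoff Q = (P−Ia)²/(P−Ia+S) = (5.059)²/(5.059+1.905) = 881792/239925 ≈ 3.675 in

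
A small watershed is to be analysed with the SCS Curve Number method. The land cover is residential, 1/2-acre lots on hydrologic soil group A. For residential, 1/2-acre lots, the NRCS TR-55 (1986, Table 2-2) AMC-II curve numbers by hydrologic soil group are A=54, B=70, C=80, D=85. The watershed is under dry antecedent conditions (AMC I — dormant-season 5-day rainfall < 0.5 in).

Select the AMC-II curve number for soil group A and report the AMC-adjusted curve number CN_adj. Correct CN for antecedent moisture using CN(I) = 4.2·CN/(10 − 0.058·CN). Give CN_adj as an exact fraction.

NRCS table: residential, 1/2-acre lots, soil group A → CN(II) = 54
CN(I) from CN(II)=54: (4.2·54)/(10 − 0.058·54) = 56700/1717 ≈ 33.023

CN_adj = 56700/1717 ≈ 33.023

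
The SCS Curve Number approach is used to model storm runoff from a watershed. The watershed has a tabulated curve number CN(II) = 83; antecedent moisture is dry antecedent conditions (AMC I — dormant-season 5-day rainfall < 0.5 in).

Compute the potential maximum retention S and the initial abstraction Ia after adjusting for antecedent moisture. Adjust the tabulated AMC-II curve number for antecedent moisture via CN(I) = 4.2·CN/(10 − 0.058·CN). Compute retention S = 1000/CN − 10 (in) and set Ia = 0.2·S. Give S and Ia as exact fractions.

Dry (AMC I): CN(I) = 4.2·83/(10 − 0.058·83) = (1743/5)/(2593/500) = 174300/2593 ≈ 67.219
Retention S: 1000/CN − 10 with CN=67.219 → S = 8500/1743 ≈ 4.877 in
Ia = 0.2S: 0.2·4.877 = 0.975 in (exactly 1700/1743)

S = 8500/1743 in ≈ 4.877 in; Ia = 1700/1743 in ≈ 0.975 in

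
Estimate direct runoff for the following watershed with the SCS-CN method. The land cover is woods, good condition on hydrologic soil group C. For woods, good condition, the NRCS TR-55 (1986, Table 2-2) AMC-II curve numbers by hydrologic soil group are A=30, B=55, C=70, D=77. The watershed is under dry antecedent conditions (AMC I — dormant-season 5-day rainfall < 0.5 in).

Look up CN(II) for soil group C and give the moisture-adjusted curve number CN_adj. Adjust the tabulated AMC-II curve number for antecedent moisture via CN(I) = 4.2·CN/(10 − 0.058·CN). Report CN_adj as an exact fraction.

NRCS table: woods, good condition, soil group C → CN(II) = 70
Adjust CN=70 to AMC I: 4.2·70/(10 − 0.058·70) → 294 ÷ (297/50) = 4900/99 ≈ 49.495

CN_adj = 4900/99 ≈ 49.495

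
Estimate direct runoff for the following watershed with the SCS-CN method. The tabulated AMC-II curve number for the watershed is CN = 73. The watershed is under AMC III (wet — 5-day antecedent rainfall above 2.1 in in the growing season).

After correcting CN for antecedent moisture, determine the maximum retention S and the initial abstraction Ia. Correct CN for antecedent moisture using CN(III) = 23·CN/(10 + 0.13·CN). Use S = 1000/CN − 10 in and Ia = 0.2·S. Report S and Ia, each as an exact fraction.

S = 2700/1679 in ≈ 1.608 in; Ia = 540/1679 in ≈ 0.322 in

Adjust CN=73 to AMC III: 23·73/(10 + 0.13·73) → 1679 ÷ (1949/100) = 167900/1949 ≈ 86.147
S = 1000/(167900/1949) − 10 = 2700/1679 in ≈ 1.608 in
Initial abstraction Ia = S/5 = (2700/1679)/5 = 540/1679 ≈ 0.322 in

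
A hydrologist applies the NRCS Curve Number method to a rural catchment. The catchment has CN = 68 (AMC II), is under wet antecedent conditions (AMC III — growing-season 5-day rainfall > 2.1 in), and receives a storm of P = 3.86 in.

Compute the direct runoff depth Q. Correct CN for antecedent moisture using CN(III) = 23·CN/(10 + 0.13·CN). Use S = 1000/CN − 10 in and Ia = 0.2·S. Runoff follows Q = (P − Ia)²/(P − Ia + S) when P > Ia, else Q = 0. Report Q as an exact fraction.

Q = 4551256369/2100901650 in ≈ 2.166 in

CN(III) from CN(II)=68: (23·68)/(10 + 0.13·68) = 39100/471 ≈ 83.015
S = 1000/(39100/471) − 10 = 800/391 in ≈ 2.046 in
Ia = 0.2·(800/391) = 160/391 in ≈ 0.409 in
Since P=3.860 > Ia=0.409: effective rainfall P−Ia = 67463/19550 in
Q: (67463/19550)² ÷ (107463/19550) = 4551256369/2100901650 in (≈ 2.166 in)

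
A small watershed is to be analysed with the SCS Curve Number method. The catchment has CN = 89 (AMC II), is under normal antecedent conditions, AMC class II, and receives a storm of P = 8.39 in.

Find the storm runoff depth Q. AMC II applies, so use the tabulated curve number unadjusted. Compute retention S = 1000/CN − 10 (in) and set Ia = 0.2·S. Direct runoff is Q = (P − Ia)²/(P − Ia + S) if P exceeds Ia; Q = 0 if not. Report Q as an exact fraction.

Q = 5252045841/742891900 in ≈ 7.070 in

Average conditions: CN = 89 (no AMC adjustment).
Retention S: 1000/CN − 10 with CN=89.000 → S = 110/89 ≈ 1.236 in
Ia = 0.2S: 0.2·1.236 = 0.247 in (exactly 22/89)
P − Ia = 8.390 − 0.247 = 72471/8900 ≈ 8.143 in (> 0, runoff occurs)
Q = (72471/8900)²/((72471/8900) + 110/89) = (5252045841/79210000)/(83471/8900) = 5252045841/742891900 in ≈ 7.070 in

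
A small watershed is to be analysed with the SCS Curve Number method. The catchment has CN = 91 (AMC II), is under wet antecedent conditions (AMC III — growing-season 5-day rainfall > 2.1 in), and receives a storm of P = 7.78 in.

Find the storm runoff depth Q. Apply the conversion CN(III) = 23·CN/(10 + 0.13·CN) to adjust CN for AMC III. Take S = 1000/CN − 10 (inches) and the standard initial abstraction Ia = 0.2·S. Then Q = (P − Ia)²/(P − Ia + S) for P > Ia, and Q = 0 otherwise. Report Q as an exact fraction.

Wet (AMC III): CN(III) = 23·91/(10 + 0.13·91) = 2093/(2183/100) = 209300/2183 ≈ 95.877
S = 1000/(209300/2183) − 10 = 900/2093 in ≈ 0.430 in
Ia = 0.2S: 0.2·0.430 = 0.086 in (exactly 180/2093)
P − Ia = 7.780 − 0.086 = 805177/104650 ≈ 7.694 in (> 0, runoff occurs)
Q: (805177/104650)² ÷ (850177/104650) = 648310001329/88971023050 in (≈ 7.287 in)

Q = 648310001329/88971023050 in ≈ 7.287 in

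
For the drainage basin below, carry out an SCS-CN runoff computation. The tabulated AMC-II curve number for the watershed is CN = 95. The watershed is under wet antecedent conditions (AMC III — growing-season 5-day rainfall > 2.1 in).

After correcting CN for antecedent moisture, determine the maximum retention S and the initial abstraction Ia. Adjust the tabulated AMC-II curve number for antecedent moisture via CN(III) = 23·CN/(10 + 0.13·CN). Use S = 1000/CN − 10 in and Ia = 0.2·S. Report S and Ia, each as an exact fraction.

S = 100/437 in ≈ 0.229 in; Ia = 20/437 in ≈ 0.046 in

Adjust CN=95 to AMC III: 23·95/(10 + 0.13·95) → 2185 ÷ (447/20) = 43700/447 ≈ 97.763
S = 1000/(43700/447) − 10 = 100/437 in ≈ 0.229 in
Initial abstraction Ia = S/5 = (100/437)/5 = 20/437 ≈ 0.046 in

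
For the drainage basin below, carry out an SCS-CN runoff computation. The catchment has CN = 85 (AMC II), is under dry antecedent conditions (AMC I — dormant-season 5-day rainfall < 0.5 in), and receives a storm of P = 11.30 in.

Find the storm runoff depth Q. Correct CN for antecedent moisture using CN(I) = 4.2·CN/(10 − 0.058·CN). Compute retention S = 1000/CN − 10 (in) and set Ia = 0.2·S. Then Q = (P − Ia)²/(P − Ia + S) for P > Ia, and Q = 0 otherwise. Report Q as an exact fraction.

Q = 154927809/20761930 in ≈ 7.462 in

Dry (AMC I): CN(I) = 4.2·85/(10 − 0.058·85) = 357/(507/100) = 11900/169 ≈ 70.414
S = 1000/(11900/169) − 10 = 500/119 in ≈ 4.202 in
Ia = 0.2S: 0.2·4.202 = 0.840 in (exactly 100/119)
Since P=11.300 > Ia=0.840: effective rainfall P−Ia = 12447/1190 in
Runoff Q = (P−Ia)²/(P−Ia+S) = (10.460)²/(10.460+4.202) = 154927809/20761930 ≈ 7.462 in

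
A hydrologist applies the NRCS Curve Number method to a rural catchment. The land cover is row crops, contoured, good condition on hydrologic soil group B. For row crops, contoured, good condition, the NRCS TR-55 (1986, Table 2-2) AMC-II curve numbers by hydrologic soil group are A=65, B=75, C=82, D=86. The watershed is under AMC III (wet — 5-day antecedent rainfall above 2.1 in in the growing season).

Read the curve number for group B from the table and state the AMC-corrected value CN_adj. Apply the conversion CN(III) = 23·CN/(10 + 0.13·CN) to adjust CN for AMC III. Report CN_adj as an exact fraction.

NRCS table: row crops, contoured, good condition, soil group B → CN(II) = 75
Adjust CN=75 to AMC III: 23·75/(10 + 0.13·75) → 1725 ÷ (79/4) = 6900/79 ≈ 87.342

CN_adj = 6900/79 ≈ 87.342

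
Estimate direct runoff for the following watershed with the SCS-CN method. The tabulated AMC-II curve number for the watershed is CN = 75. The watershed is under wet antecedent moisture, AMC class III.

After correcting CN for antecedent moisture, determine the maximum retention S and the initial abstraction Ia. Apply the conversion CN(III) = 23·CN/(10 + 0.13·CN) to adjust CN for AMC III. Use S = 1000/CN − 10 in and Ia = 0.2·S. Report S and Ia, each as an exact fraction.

S = 100/69 in ≈ 1.449 in; Ia = 20/69 in ≈ 0.290 in

Adjust CN=75 to AMC III: 23·75/(10 + 0.13·75) → 1725 ÷ (79/4) = 6900/79 ≈ 87.342
Max retention: S = 1000/(6900/79) − 10 = 100/69 in (≈ 1.449 in)
Ia = 0.2·(100/69) = 20/69 in ≈ 0.290 in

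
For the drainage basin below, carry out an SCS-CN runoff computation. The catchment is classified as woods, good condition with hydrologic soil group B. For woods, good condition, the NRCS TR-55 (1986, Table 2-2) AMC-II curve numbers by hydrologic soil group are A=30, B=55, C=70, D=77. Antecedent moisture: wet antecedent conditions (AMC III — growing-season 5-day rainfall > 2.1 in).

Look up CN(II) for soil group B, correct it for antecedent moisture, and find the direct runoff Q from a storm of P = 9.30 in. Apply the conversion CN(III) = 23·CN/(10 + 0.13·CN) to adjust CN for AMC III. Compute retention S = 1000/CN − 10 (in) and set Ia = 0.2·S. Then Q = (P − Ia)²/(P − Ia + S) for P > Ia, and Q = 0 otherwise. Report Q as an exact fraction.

Q = 157383147/25914790 in ≈ 6.073 in

NRCS table: woods, good condition, soil group B → CN(II) = 55
Wet (AMC III): CN(III) = 23·55/(10 + 0.13·55) = 1265/(343/20) = 25300/343 ≈ 73.761
S = 1000/(25300/343) − 10 = 900/253 in ≈ 3.557 in
Ia = 0.2S: 0.2·3.557 = 0.711 in (exactly 180/253)
Since P=9.300 > Ia=0.711: effective rainfall P−Ia = 21729/2530 in
Q = (21729/2530)²/((21729/2530) + 900/253) = (472149441/6400900)/(30729/2530) = 157383147/25914790 in ≈ 6.073 in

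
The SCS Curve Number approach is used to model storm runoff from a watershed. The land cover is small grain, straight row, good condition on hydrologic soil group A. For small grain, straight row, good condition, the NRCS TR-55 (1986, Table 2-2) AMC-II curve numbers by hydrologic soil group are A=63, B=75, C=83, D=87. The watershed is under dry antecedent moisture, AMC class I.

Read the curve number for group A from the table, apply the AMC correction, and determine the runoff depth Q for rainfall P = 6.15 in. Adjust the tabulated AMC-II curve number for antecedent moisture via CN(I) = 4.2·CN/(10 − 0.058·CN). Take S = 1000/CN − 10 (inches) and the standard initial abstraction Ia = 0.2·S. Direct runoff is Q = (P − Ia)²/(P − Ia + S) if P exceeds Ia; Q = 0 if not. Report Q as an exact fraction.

Q = 7872835441/12137969340 in ≈ 0.649 in

NRCS table: small grain, straight row, good condition, soil group A → CN(II) = 63
CN(I) from CN(II)=63: (4.2·63)/(10 − 0.058·63) = 132300/3173 ≈ 41.696
Max retention: S = 1000/(132300/3173) − 10 = 18500/1323 in (≈ 13.983 in)
Ia = 0.2·(18500/1323) = 3700/1323 in ≈ 2.797 in
Excess rainfall: 6.150 − 2.797 = 3.353 in; P > Ia so Q > 0
Runoff Q = (P−Ia)²/(P−Ia+S) = (3.353)²/(3.353+13.983) = 7872835441/12137969340 ≈ 0.649 in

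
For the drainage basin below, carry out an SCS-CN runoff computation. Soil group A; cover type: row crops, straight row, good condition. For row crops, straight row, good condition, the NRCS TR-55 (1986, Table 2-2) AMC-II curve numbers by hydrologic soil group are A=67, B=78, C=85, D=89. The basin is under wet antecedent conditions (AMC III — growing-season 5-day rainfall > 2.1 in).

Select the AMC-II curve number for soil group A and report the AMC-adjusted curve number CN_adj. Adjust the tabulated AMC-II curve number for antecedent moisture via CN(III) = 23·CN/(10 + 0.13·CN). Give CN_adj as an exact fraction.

NRCS table: row crops, straight row, good condition, soil group A → CN(II) = 67
Wet (AMC III): CN(III) = 23·67/(10 + 0.13·67) = 1541/(1871/100) = 154100/1871 ≈ 82.362

CN_adj = 154100/1871 ≈ 82.362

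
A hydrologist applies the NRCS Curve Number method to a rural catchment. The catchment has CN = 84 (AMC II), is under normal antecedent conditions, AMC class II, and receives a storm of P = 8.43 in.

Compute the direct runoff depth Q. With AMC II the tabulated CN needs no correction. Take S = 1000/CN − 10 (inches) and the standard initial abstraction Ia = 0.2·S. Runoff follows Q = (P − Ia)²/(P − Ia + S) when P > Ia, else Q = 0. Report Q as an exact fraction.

Q = 285711409/43896300 in ≈ 6.509 in

CN(II) = 84; AMC II needs no correction.
S = 1000/84 − 10 = 40/21 in ≈ 1.905 in
Ia = 0.2S: 0.2·1.905 = 0.381 in (exactly 8/21)
Since P=8.430 > Ia=0.381: effective rainfall P−Ia = 16903/2100 in
Runoff Q = (P−Ia)²/(P−Ia+S) = (8.049)²/(8.049+1.905) = 285711409/43896300 ≈ 6.509 in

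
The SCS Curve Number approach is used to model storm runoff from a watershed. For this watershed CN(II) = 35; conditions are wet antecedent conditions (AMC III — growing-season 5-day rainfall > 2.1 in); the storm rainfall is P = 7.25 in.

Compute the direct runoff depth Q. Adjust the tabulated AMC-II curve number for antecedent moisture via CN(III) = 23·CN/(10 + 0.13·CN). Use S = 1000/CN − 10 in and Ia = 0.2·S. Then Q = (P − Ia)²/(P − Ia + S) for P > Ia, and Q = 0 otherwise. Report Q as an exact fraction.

Q = 13169641/5685876 in ≈ 2.316 in

Adjust CN=35 to AMC III: 23·35/(10 + 0.13·35) → 805 ÷ (291/20) = 16100/291 ≈ 55.326
Max retention: S = 1000/(16100/291) − 10 = 1300/161 in (≈ 8.075 in)
Ia = 0.2S: 0.2·8.075 = 1.615 in (exactly 260/161)
Since P=7.250 > Ia=1.615: effective rainfall P−Ia = 3629/644 in
Q = (3629/644)²/((3629/644) + 1300/161) = (13169641/414736)/(8829/644) = 13169641/5685876 in ≈ 2.316 in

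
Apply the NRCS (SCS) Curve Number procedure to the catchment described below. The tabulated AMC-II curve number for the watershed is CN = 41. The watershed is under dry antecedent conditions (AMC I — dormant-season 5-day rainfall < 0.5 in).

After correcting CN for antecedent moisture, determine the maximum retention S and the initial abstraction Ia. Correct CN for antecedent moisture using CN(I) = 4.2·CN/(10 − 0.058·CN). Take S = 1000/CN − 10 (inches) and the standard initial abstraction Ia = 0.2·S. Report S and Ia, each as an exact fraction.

Adjust CN=41 to AMC I: 4.2·41/(10 − 0.058·41) → (861/5) ÷ (3811/500) = 86100/3811 ≈ 22.592
Max retention: S = 1000/(86100/3811) − 10 = 29500/861 in (≈ 34.262 in)
Ia = 0.2·(29500/861) = 5900/861 in ≈ 6.852 in

S = 29500/861 in ≈ 34.262 in; Ia = 5900/861 in ≈ 6.852 in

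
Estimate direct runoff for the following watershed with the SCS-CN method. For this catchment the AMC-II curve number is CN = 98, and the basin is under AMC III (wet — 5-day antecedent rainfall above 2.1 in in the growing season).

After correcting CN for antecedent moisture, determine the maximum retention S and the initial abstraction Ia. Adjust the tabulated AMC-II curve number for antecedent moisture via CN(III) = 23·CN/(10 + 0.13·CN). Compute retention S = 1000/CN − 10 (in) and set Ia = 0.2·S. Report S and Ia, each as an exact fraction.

S = 100/1127 in ≈ 0.089 in; Ia = 20/1127 in ≈ 0.018 in

CN(III) from CN(II)=98: (23·98)/(10 + 0.13·98) = 112700/1137 ≈ 99.120
Max retention: S = 1000/(112700/1137) − 10 = 100/1127 in (≈ 0.089 in)
Ia = 0.2·(100/1127) = 20/1127 in ≈ 0.018 in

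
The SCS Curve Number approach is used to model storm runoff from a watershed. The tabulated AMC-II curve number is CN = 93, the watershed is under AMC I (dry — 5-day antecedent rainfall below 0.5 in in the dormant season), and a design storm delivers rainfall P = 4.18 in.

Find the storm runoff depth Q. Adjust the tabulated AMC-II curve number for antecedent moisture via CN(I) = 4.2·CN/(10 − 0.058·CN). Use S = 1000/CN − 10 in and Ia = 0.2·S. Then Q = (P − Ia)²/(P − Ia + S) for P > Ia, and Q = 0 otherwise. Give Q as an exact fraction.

Q = 2842062721/1092438450 in ≈ 2.602 in

Adjust CN=93 to AMC I: 4.2·93/(10 − 0.058·93) → (1953/5) ÷ (2303/500) = 27900/329 ≈ 84.802
Retention S: 1000/CN − 10 with CN=84.802 → S = 500/279 ≈ 1.792 in
Initial abstraction Ia = S/5 = (500/279)/5 = 100/279 ≈ 0.358 in
Since P=4.180 > Ia=0.358: effective rainfall P−Ia = 53311/13950 in
Q = (53311/13950)²/((53311/13950) + 500/279) = (2842062721/194602500)/(78311/13950) = 2842062721/1092438450 in ≈ 2.602 in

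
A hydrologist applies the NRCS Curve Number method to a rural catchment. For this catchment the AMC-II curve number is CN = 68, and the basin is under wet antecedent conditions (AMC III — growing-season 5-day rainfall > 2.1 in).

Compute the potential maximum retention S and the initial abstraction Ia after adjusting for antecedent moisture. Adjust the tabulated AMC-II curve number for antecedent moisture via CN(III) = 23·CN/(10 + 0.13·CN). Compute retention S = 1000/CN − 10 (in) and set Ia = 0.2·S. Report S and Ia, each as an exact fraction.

Adjust CN=68 to AMC III: 23·68/(10 + 0.13·68) → 1564 ÷ (471/25) = 39100/471 ≈ 83.015
Max retention: S = 1000/(39100/471) − 10 = 800/391 in (≈ 2.046 in)
Ia = 0.2·(800/391) = 160/391 in ≈ 0.409 in

S = 800/391 in ≈ 2.046 in; Ia = 160/391 in ≈ 0.409 in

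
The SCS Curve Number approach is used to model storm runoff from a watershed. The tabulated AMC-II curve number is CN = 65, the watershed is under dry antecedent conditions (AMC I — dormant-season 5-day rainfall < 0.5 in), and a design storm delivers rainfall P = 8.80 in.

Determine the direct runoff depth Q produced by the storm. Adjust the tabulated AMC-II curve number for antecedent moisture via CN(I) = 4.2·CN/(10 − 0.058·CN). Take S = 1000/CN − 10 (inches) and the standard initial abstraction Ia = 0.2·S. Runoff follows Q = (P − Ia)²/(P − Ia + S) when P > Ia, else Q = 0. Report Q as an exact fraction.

Q = 369664/181155 in ≈ 2.041 in

Dry (AMC I): CN(I) = 4.2·65/(10 − 0.058·65) = 273/(623/100) = 3900/89 ≈ 43.820
Retention S: 1000/CN − 10 with CN=43.820 → S = 500/39 ≈ 12.821 in
Ia = 0.2·(500/39) = 100/39 in ≈ 2.564 in
Excess rainfall: 8.800 − 2.564 = 6.236 in; P > Ia so Q > 0
Q: (1216/195)² ÷ (3716/195) = 369664/181155 in (≈ 2.041 in)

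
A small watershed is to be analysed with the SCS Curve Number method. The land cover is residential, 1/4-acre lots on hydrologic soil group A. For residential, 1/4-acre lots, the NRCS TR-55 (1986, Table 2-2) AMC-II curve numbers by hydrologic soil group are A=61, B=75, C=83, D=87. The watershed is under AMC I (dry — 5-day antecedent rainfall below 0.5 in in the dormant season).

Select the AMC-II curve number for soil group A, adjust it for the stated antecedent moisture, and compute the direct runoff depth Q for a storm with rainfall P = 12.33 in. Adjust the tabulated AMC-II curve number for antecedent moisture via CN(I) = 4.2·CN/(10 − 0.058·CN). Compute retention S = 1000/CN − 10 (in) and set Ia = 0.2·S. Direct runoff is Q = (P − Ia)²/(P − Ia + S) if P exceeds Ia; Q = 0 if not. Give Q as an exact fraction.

NRCS table: residential, 1/4-acre lots, soil group A → CN(II) = 61
Adjust CN=61 to AMC I: 4.2·61/(10 − 0.058·61) → (1281/5) ÷ (3231/500) = 42700/1077 ≈ 39.647
Max retention: S = 1000/(42700/1077) − 10 = 6500/427 in (≈ 15.222 in)
Ia = 0.2S: 0.2·15.222 = 3.044 in (exactly 1300/427)
P − Ia = 12.330 − 3.044 = 396491/42700 ≈ 9.286 in (> 0, runoff occurs)
Q = (396491/42700)²/((396491/42700) + 6500/427) = (157205113081/1823290000)/(1046491/42700) = 157205113081/44685165700 in ≈ 3.518 in

Q = 157205113081/44685165700 in ≈ 3.518 in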